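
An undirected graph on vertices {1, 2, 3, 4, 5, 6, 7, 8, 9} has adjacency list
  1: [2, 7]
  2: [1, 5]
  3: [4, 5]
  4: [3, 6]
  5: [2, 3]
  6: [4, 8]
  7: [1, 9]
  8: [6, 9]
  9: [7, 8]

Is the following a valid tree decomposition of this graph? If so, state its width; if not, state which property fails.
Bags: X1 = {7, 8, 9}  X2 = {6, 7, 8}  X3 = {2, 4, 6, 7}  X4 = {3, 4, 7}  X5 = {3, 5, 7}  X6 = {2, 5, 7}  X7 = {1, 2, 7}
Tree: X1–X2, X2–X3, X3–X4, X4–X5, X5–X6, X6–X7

A tree decomposition must satisfy three properties: every vertex lies in some bag; for every edge, both endpoints lie together in some bag; and for every vertex, the bags containing it form a connected subtree. Here bags containing vertex 2 are not connected in the tree, so the decomposition is invalid.

No — bags containing vertex 2 are not connected in the tree.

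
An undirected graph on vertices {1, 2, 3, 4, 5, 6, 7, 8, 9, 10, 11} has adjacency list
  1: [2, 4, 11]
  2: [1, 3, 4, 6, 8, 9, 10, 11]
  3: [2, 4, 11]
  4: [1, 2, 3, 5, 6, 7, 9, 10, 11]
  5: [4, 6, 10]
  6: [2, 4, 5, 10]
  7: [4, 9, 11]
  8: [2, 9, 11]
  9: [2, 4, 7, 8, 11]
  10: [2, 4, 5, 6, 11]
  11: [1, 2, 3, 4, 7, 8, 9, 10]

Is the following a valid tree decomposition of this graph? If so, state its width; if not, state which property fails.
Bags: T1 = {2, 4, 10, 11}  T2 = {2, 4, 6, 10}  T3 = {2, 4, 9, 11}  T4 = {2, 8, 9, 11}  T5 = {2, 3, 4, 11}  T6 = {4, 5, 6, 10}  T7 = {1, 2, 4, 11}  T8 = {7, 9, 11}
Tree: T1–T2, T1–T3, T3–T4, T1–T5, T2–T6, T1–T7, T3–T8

No — edge (4,7) lies in no bag.

A tree decomposition must satisfy three properties: every vertex lies in some bag; for every edge, both endpoints lie together in some bag; and for every vertex, the bags containing it form a connected subtree. Here edge (4,7) lies in no bag, so the decomposition is invalid.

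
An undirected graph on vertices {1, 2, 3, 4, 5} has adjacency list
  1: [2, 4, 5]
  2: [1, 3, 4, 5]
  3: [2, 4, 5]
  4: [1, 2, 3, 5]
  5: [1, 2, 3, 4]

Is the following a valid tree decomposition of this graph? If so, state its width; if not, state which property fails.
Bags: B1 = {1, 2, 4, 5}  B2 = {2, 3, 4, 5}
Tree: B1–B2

Checking the three conditions: (i) the bags cover all of {1, 2, 3, 4, 5}; (ii) for each edge, some bag contains both endpoints; (iii) the bags containing any fixed vertex form a subtree. All hold, so the decomposition is valid with width 4 − 1 = 3.

Yes; width 3.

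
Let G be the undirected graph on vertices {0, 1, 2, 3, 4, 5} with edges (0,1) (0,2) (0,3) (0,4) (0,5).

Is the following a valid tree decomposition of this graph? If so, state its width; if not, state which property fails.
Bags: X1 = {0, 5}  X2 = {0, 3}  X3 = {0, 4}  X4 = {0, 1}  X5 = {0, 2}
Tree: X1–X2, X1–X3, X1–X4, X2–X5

Checking the three conditions: (i) the bags cover all of {0, 1, 2, 3, 4, 5}; (ii) for each edge, some bag contains both endpoints; (iii) the bags containing any fixed vertex form a subtree. All hold, so the decomposition is valid with width 2 − 1 = 1.

Yes; width 1.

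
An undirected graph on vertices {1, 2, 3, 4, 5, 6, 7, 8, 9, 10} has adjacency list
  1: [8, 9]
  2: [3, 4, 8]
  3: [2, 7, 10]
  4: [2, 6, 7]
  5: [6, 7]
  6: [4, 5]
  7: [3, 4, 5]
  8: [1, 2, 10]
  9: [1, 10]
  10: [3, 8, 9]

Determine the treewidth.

2

A width-2 tree decomposition is:
Bags: B1 = {1, 9, 10}  B2 = {1, 8, 10}  B3 = {3, 8, 10}  B4 = {2, 3, 8}  B5 = {2, 3, 7}  B6 = {2, 4, 7}  B7 = {4, 5, 7}  B8 = {4, 5, 6}
Tree: B1–B2, B2–B3, B3–B4, B4–B5, B5–B6, B6–B7, B7–B8
The largest bag has 3 vertices, giving width 2; this decomposition certifies tw(G) ≤ 2. For the lower bound, G contains the cycle 9–1–8–10–9, so G is not a forest; only forests have treewidth ≤ 1, hence tw(G) ≥ 2. Combining the bounds, tw(G) = 2.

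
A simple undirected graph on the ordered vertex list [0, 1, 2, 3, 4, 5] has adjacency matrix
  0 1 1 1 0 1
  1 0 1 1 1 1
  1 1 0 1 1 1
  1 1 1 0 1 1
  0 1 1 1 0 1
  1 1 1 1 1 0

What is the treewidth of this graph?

4

A width-4 tree decomposition is:
Bags: B1 = {0, 1, 2, 3, 5}  B2 = {1, 2, 3, 4, 5}
Tree: B1–B2
Each bag holds 5 vertices, so the decomposition has width 4, which upper-bounds the treewidth. Conversely, {0, 1, 2, 3, 5} is a clique of size 5, and the vertices of any clique must share a bag in every tree decomposition; so some bag has ≥ 5 vertices and tw(G) ≥ 4. Hence tw(G) = 4 exactly.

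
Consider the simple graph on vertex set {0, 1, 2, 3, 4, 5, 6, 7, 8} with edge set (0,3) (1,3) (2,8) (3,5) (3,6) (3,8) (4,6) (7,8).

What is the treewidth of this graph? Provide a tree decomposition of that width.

Treewidth 1.
One such decomposition:
Bags: B1 = {3, 8}  B2 = {7, 8}  B3 = {3, 6}  B4 = {1, 3}  B5 = {4, 6}  B6 = {3, 5}  B7 = {2, 8}  B8 = {0, 3}
Tree: B1–B2, B1–B3, B1–B4, B3–B5, B1–B6, B2–B7, B1–B8

The largest bag has 2 vertices, giving width 1; this decomposition certifies tw(G) ≤ 1. Any graph with an edge has treewidth ≥ 1, and G has the edge 3–8. Therefore the treewidth is 1.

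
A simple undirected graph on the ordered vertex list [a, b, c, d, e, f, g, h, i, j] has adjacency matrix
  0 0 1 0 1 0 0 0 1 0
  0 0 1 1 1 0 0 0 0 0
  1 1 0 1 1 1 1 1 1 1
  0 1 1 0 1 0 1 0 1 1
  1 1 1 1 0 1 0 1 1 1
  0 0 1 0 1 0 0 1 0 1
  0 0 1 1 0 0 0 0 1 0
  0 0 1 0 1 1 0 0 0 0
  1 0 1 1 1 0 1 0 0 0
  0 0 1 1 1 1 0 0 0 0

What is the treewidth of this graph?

3

A width-3 tree decomposition is:
Bags: B1 = {c, e, f, j}  B2 = {c, d, e, j}  B3 = {c, e, f, h}  B4 = {c, d, e, i}  B5 = {b, c, d, e}  B6 = {c, d, g, i}  B7 = {a, c, e, i}
Tree: B1–B2, B1–B3, B2–B4, B4–B5, B4–B6, B4–B7
Each bag holds 4 vertices, so the decomposition has width 3, which upper-bounds the treewidth. For the lower bound, the 4 vertices {c, d, g, i} are pairwise adjacent, and any tree decomposition puts a clique entirely inside one bag — forcing width ≥ 3. The upper and lower bounds meet at 3, so that is the treewidth.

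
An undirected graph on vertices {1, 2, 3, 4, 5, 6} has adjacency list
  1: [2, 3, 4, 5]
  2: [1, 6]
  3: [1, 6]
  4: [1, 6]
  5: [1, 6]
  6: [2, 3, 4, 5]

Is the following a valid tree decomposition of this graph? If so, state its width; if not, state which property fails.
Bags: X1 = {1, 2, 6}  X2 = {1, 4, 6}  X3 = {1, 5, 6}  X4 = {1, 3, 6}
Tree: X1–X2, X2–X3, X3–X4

Every vertex of G appears in some bag (union = {1, 2, 3, 4, 5, 6}); every edge is covered by a bag; and for each vertex v the set of bags containing v is connected in the bag tree. The decomposition is therefore valid. The largest bag has 3 vertices, so the width is 2.

Yes; width 2.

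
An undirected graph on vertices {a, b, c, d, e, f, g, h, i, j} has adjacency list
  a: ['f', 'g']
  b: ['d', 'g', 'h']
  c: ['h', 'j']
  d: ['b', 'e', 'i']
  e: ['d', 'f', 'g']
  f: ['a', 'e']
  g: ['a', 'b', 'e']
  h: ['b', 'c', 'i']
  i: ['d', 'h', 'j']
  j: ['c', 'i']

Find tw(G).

A width-2 tree decomposition is:
Bags: B1 = {c, h, j}  B2 = {h, i, j}  B3 = {b, h, i}  B4 = {b, d, i}  B5 = {b, d, g}  B6 = {d, e, g}  B7 = {a, e, g}  B8 = {a, e, f}
Tree: B1–B2, B2–B3, B3–B4, B4–B5, B5–B6, B6–B7, B7–B8
Each bag holds 3 vertices, so the decomposition has width 2, which upper-bounds the treewidth. For the lower bound, G contains the cycle c–j–i–h–c, so G is not a forest; only forests have treewidth ≤ 1, hence tw(G) ≥ 2. Combining the bounds, tw(G) = 2.

2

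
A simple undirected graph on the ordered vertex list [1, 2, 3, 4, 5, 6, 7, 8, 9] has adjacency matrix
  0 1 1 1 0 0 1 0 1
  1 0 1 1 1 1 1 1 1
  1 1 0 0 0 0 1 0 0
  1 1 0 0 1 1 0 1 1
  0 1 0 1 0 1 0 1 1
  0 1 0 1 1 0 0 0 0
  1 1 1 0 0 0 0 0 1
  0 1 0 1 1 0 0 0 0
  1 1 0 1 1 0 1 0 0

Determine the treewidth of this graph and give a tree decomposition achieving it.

Every bag has size at most 4, so the width is 4 − 1 = 3 and tw(G) ≤ 3. Conversely, {1, 2, 3, 7} is a clique of size 4, and the vertices of any clique must share a bag in every tree decomposition; so some bag has ≥ 4 vertices and tw(G) ≥ 3. Hence tw(G) = 3 exactly.

Treewidth 3.
One such decomposition:
Bags: B1 = {1, 2, 4, 9}  B2 = {2, 4, 5, 9}  B3 = {1, 2, 7, 9}  B4 = {1, 2, 3, 7}  B5 = {2, 4, 5, 8}  B6 = {2, 4, 5, 6}
Tree: B1–B2, B1–B3, B3–B4, B2–B5, B5–B6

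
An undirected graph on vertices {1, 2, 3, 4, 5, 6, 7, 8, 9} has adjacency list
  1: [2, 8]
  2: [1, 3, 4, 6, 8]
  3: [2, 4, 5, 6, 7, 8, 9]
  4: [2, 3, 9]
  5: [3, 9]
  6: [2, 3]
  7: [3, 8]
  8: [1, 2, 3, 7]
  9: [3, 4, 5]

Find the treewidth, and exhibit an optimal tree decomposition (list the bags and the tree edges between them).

Every bag has size at most 3, so the width is 3 − 1 = 2 and tw(G) ≤ 2. On the other hand G contains the 3-clique {1, 2, 8}. A clique must lie in a single bag of any decomposition, so no decomposition can have width below 2. Hence tw(G) = 2 exactly.

Treewidth 2.
Bags: B1 = {3, 5, 9}  B2 = {3, 4, 9}  B3 = {2, 3, 4}  B4 = {2, 3, 8}  B5 = {1, 2, 8}  B6 = {2, 3, 6}  B7 = {3, 7, 8}
Tree: B1–B2, B2–B3, B3–B4, B4–B5, B3–B6, B4–B7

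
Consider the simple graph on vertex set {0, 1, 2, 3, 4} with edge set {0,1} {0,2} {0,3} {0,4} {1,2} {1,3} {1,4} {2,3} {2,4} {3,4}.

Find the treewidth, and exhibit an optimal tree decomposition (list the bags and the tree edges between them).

With just one bag of size 5, the width is 5 − 1 = 4, so tw(G) ≤ 4. Conversely, {0, 1, 2, 3, 4} is a clique of size 5, and the vertices of any clique must share a bag in every tree decomposition; so some bag has ≥ 5 vertices and tw(G) ≥ 4. Combining the bounds, tw(G) = 4.

Treewidth 4.
One such decomposition:
Bags: B1 = {0, 1, 2, 3, 4}
Tree: (single bag)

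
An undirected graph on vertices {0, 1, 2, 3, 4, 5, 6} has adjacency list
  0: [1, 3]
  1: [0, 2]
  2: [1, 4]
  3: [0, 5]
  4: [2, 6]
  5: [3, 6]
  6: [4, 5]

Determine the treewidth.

2

A width-2 tree decomposition is:
Bags: B1 = {4, 5, 6}  B2 = {3, 4, 5}  B3 = {0, 3, 4}  B4 = {0, 1, 4}  B5 = {1, 2, 4}
Tree: B1–B2, B2–B3, B3–B4, B4–B5
Every bag has size at most 3, so the width is 3 − 1 = 2 and tw(G) ≤ 2. Since 4–6–5–3–0–1–2–4 is a cycle in G, G is not acyclic. Forests are exactly the graphs of treewidth ≤ 1, so tw(G) ≥ 2. Therefore the treewidth is 2.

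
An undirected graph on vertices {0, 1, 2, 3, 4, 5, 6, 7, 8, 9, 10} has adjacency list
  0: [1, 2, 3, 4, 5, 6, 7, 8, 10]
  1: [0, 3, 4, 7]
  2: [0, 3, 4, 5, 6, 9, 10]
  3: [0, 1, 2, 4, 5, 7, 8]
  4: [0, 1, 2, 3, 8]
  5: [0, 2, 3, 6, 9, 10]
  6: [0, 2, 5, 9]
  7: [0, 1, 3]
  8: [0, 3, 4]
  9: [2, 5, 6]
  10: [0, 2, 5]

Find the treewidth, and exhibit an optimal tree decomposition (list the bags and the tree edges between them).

The largest bag has 4 vertices, giving width 3; this decomposition certifies tw(G) ≤ 3. For the lower bound, the 4 vertices {0, 2, 5, 10} are pairwise adjacent, and any tree decomposition puts a clique entirely inside one bag — forcing width ≥ 3. The upper and lower bounds meet at 3, so that is the treewidth.

Treewidth 3.
One optimal decomposition is:
Bags: B1 = {0, 3, 4, 8}  B2 = {0, 2, 3, 4}  B3 = {0, 2, 3, 5}  B4 = {0, 2, 5, 6}  B5 = {0, 1, 3, 4}  B6 = {0, 2, 5, 10}  B7 = {0, 1, 3, 7}  B8 = {2, 5, 6, 9}
Tree: B1–B2, B2–B3, B3–B4, B2–B5, B3–B6, B5–B7, B4–B8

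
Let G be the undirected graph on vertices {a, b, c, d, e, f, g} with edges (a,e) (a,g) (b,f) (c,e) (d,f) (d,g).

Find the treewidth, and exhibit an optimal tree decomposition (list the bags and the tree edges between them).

Every bag has size at most 2, so the width is 2 − 1 = 1 and tw(G) ≤ 1. Since G has at least one edge (e.g. b–f), it is not an edgeless graph, so tw(G) ≥ 1. Hence tw(G) = 1 exactly.

Treewidth 1.
Bags: B1 = {b, f}  B2 = {d, f}  B3 = {d, g}  B4 = {a, g}  B5 = {a, e}  B6 = {c, e}
Tree: B1–B2, B2–B3, B3–B4, B4–B5, B5–B6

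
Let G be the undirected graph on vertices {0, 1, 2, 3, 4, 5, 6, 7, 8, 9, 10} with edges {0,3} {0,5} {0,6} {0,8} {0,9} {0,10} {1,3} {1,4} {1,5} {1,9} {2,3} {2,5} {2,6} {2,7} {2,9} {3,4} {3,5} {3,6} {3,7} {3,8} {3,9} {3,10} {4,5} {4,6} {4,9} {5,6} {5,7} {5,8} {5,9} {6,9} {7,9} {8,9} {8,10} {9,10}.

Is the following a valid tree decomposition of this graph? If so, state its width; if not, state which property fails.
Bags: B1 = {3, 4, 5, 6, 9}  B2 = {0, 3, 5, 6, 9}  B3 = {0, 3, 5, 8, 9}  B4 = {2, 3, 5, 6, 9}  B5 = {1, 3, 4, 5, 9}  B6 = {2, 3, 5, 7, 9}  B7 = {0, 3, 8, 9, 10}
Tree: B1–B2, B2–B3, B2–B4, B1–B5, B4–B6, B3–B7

Yes; width 4.

Vertex coverage: the bags together contain {0, 1, 2, 3, 4, 5, 6, 7, 8, 9, 10}, the full vertex set. Edge coverage: each edge of G has both endpoints in at least one bag. Running intersection: for every vertex, the bags containing it form a connected subtree. All three properties hold, so this is a valid tree decomposition of width max|bag| − 1 = 4, and hence tw(G) ≤ 4.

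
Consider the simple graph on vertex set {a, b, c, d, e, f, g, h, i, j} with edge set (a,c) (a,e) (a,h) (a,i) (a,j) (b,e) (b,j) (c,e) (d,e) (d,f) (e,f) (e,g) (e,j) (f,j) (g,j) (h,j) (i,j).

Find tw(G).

A width-2 tree decomposition is:
Bags: B1 = {b, e, j}  B2 = {a, e, j}  B3 = {a, h, j}  B4 = {a, i, j}  B5 = {e, g, j}  B6 = {e, f, j}  B7 = {a, c, e}  B8 = {d, e, f}
Tree: B1–B2, B2–B3, B2–B4, B2–B5, B1–B6, B2–B7, B6–B8
The largest bag has 3 vertices, giving width 2; this decomposition certifies tw(G) ≤ 2. For the lower bound, the 3 vertices {d, e, f} are pairwise adjacent, and any tree decomposition puts a clique entirely inside one bag — forcing width ≥ 2. Therefore the treewidth is 2.

2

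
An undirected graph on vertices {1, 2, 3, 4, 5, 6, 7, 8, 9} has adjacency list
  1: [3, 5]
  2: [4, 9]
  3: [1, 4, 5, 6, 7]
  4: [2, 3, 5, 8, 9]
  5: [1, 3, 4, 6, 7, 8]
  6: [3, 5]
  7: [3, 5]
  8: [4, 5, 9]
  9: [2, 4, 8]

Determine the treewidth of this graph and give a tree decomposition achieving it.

Every bag has size at most 3, so the width is 3 − 1 = 2 and tw(G) ≤ 2. Conversely, {4, 8, 9} is a clique of size 3, and the vertices of any clique must share a bag in every tree decomposition; so some bag has ≥ 3 vertices and tw(G) ≥ 2. Therefore the treewidth is 2.

Treewidth 2.
One optimal decomposition is:
Bags: B1 = {4, 8, 9}  B2 = {4, 5, 8}  B3 = {3, 4, 5}  B4 = {3, 5, 6}  B5 = {2, 4, 9}  B6 = {1, 3, 5}  B7 = {3, 5, 7}
Tree: B1–B2, B2–B3, B3–B4, B1–B5, B3–B6, B3–B7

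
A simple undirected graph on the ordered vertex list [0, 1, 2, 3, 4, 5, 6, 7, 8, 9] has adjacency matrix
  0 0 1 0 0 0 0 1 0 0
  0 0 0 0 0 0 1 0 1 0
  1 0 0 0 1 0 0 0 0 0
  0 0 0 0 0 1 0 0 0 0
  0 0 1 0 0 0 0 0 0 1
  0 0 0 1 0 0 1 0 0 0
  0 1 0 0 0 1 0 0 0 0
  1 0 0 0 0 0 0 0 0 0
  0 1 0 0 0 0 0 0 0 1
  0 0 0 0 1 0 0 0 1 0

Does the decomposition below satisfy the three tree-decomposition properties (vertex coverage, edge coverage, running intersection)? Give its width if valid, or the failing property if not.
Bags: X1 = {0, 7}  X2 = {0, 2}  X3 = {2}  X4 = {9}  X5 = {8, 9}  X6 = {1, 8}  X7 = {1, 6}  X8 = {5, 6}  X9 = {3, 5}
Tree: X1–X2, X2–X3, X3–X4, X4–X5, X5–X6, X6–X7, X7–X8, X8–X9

No — vertex 4 appears in no bag.

A tree decomposition must satisfy three properties: every vertex lies in some bag; for every edge, both endpoints lie together in some bag; and for every vertex, the bags containing it form a connected subtree. Here vertex 4 appears in no bag, so the decomposition is invalid.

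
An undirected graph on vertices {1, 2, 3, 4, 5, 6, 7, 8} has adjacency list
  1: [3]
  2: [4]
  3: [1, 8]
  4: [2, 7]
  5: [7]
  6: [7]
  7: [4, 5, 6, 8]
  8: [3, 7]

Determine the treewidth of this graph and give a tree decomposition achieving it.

Treewidth 1.
One optimal decomposition is:
Bags: B1 = {4, 7}  B2 = {2, 4}  B3 = {5, 7}  B4 = {7, 8}  B5 = {3, 8}  B6 = {1, 3}  B7 = {6, 7}
Tree: B1–B2, B1–B3, B1–B4, B4–B5, B5–B6, B1–B7

Every bag has size at most 2, so the width is 2 − 1 = 1 and tw(G) ≤ 1. G has an edge, so its treewidth is at least 1. Combining the bounds, tw(G) = 1.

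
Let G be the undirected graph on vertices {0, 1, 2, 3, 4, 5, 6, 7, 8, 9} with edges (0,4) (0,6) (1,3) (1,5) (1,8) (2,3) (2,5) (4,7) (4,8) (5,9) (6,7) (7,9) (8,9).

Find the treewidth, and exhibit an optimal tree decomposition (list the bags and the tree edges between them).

Every bag has size at most 3, so the width is 3 − 1 = 2 and tw(G) ≤ 2. Since 0–6–7–4–0 is a cycle in G, G is not acyclic. Forests are exactly the graphs of treewidth ≤ 1, so tw(G) ≥ 2. Therefore the treewidth is 2.

Treewidth 2.
One optimal decomposition is:
Bags: B1 = {0, 4, 6}  B2 = {4, 6, 7}  B3 = {4, 7, 8}  B4 = {7, 8, 9}  B5 = {1, 8, 9}  B6 = {1, 5, 9}  B7 = {1, 3, 5}  B8 = {2, 3, 5}
Tree: B1–B2, B2–B3, B3–B4, B4–B5, B5–B6, B6–B7, B7–B8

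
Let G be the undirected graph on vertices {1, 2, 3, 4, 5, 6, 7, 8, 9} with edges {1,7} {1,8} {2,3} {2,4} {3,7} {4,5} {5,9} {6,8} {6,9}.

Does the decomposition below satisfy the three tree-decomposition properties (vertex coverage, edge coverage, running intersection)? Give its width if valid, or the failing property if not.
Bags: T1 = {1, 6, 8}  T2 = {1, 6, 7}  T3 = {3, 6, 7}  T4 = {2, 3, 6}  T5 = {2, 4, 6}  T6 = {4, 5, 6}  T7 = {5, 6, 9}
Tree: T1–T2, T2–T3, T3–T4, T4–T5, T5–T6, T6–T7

Checking the three conditions: (i) the bags cover all of {1, 2, 3, 4, 5, 6, 7, 8, 9}; (ii) for each edge, some bag contains both endpoints; (iii) the bags containing any fixed vertex form a subtree. All hold, so the decomposition is valid with width 3 − 1 = 2.

Yes; width 2.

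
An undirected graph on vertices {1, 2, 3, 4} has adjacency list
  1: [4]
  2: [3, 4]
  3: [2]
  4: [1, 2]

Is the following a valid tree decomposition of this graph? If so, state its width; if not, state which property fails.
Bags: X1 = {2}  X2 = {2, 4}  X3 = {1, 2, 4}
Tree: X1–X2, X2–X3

A tree decomposition must satisfy three properties: every vertex lies in some bag; for every edge, both endpoints lie together in some bag; and for every vertex, the bags containing it form a connected subtree. Here vertex 3 appears in no bag, so the decomposition is invalid.

No — vertex 3 appears in no bag.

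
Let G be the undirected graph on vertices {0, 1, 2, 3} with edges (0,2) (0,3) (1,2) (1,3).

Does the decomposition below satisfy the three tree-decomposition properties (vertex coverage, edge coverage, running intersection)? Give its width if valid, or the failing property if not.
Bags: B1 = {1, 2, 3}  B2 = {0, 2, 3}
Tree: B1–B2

Vertex coverage: the bags together contain {0, 1, 2, 3}, the full vertex set. Edge coverage: each edge of G has both endpoints in at least one bag. Running intersection: for every vertex, the bags containing it form a connected subtree. All three properties hold, so this is a valid tree decomposition of width max|bag| − 1 = 2, and hence tw(G) ≤ 2.

Yes; width 2.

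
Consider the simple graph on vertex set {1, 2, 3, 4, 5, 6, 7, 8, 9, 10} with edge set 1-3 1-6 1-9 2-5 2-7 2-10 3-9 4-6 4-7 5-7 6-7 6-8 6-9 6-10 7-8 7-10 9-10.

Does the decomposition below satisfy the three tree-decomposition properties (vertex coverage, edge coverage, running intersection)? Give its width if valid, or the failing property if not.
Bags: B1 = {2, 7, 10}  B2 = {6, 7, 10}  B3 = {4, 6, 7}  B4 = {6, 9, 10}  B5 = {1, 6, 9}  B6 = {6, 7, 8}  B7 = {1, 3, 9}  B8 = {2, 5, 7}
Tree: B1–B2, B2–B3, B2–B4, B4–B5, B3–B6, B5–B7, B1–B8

Yes; width 2.

Vertex coverage: the bags together contain {1, 2, 3, 4, 5, 6, 7, 8, 9, 10}, the full vertex set. Edge coverage: each edge of G has both endpoints in at least one bag. Running intersection: for every vertex, the bags containing it form a connected subtree. All three properties hold, so this is a valid tree decomposition of width max|bag| − 1 = 2, and hence tw(G) ≤ 2.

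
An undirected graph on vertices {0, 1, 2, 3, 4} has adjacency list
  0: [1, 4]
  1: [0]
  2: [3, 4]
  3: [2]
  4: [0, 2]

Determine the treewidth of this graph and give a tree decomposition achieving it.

Each bag holds 2 vertices, so the decomposition has width 1, which upper-bounds the treewidth. Any graph with an edge has treewidth ≥ 1, and G has the edge 3–2. Hence tw(G) = 1 exactly.

Treewidth 1.
One such decomposition:
Bags: B1 = {2, 3}  B2 = {2, 4}  B3 = {0, 4}  B4 = {0, 1}
Tree: B1–B2, B2–B3, B3–B4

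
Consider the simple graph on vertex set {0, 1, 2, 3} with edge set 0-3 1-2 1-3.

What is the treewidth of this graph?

1

A width-1 tree decomposition is:
Bags: B1 = {1, 2}  B2 = {1, 3}  B3 = {0, 3}
Tree: B1–B2, B2–B3
The largest bag has 2 vertices, giving width 1; this decomposition certifies tw(G) ≤ 1. G has an edge, so its treewidth is at least 1. Hence tw(G) = 1 exactly.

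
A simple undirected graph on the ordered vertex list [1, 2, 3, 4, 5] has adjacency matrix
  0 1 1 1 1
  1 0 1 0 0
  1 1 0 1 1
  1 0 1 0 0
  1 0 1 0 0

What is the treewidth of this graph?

2

A width-2 tree decomposition is:
Bags: B1 = {1, 3, 5}  B2 = {1, 2, 3}  B3 = {1, 3, 4}
Tree: B1–B2, B1–B3
Each bag holds 3 vertices, so the decomposition has width 2, which upper-bounds the treewidth. On the other hand G contains the 3-clique {1, 2, 3}. A clique must lie in a single bag of any decomposition, so no decomposition can have width below 2. Therefore the treewidth is 2.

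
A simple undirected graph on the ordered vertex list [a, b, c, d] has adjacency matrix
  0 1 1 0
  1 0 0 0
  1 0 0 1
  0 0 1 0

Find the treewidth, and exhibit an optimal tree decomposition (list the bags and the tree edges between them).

Each bag holds 2 vertices, so the decomposition has width 1, which upper-bounds the treewidth. G has an edge, so its treewidth is at least 1. Combining the bounds, tw(G) = 1.

Treewidth 1.
One optimal decomposition is:
Bags: B1 = {c, d}  B2 = {a, c}  B3 = {a, b}
Tree: B1–B2, B2–B3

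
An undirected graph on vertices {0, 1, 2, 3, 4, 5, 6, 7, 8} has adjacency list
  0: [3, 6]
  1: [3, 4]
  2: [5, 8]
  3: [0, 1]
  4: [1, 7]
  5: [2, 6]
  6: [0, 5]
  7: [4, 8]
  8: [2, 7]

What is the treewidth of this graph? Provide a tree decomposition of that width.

The largest bag has 3 vertices, giving width 2; this decomposition certifies tw(G) ≤ 2. The edges 2–8–7–4–1–3–0–6–5–2 form a cycle, so G is not a tree and its treewidth is at least 2. Therefore the treewidth is 2.

Treewidth 2.
One such decomposition:
Bags: B1 = {2, 7, 8}  B2 = {2, 4, 7}  B3 = {1, 2, 4}  B4 = {1, 2, 3}  B5 = {0, 2, 3}  B6 = {0, 2, 6}  B7 = {2, 5, 6}
Tree: B1–B2, B2–B3, B3–B4, B4–B5, B5–B6, B6–B7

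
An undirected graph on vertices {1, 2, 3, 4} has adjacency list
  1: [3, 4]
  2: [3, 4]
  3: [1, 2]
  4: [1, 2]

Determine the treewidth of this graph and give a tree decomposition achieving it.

Every bag has size at most 3, so the width is 3 − 1 = 2 and tw(G) ≤ 2. For the lower bound, G contains the cycle 2–4–1–3–2, so G is not a forest; only forests have treewidth ≤ 1, hence tw(G) ≥ 2. Hence tw(G) = 2 exactly.

Treewidth 2.
One optimal decomposition is:
Bags: B1 = {1, 2, 4}  B2 = {1, 2, 3}
Tree: B1–B2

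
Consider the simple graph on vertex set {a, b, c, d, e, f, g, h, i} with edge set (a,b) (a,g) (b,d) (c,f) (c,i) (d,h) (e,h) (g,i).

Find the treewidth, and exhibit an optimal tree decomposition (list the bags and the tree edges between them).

Treewidth 1.
One such decomposition:
Bags: B1 = {c, f}  B2 = {c, i}  B3 = {g, i}  B4 = {a, g}  B5 = {a, b}  B6 = {b, d}  B7 = {d, h}  B8 = {e, h}
Tree: B1–B2, B2–B3, B3–B4, B4–B5, B5–B6, B6–B7, B7–B8

The largest bag has 2 vertices, giving width 1; this decomposition certifies tw(G) ≤ 1. Any graph with an edge has treewidth ≥ 1, and G has the edge f–c. Hence tw(G) = 1 exactly.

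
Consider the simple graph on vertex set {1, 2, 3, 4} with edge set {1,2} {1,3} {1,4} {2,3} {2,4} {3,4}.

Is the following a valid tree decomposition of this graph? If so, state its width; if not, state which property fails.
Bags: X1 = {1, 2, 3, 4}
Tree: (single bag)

Yes; width 3.

Vertex coverage: the bags together contain {1, 2, 3, 4}, the full vertex set. Edge coverage: each edge of G has both endpoints in at least one bag. Running intersection: for every vertex, the bags containing it form a connected subtree. All three properties hold, so this is a valid tree decomposition of width max|bag| − 1 = 3, and hence tw(G) ≤ 3.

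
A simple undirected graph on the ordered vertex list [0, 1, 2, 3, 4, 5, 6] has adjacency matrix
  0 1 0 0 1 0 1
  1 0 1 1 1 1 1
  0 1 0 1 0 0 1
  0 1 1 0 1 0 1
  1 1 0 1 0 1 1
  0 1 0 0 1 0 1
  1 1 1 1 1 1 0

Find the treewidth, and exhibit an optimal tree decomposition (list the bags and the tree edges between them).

Each bag holds 4 vertices, so the decomposition has width 3, which upper-bounds the treewidth. For the lower bound, the 4 vertices {1, 2, 3, 6} are pairwise adjacent, and any tree decomposition puts a clique entirely inside one bag — forcing width ≥ 3. Combining the bounds, tw(G) = 3.

Treewidth 3.
One optimal decomposition is:
Bags: B1 = {1, 4, 5, 6}  B2 = {1, 3, 4, 6}  B3 = {0, 1, 4, 6}  B4 = {1, 2, 3, 6}
Tree: B1–B2, B1–B3, B2–B4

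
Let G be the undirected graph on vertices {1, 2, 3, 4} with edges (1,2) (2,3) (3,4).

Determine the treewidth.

A width-1 tree decomposition is:
Bags: B1 = {1, 2}  B2 = {2, 3}  B3 = {3, 4}
Tree: B1–B2, B2–B3
Every bag has size at most 2, so the width is 2 − 1 = 1 and tw(G) ≤ 1. Any graph with an edge has treewidth ≥ 1, and G has the edge 1–2. The upper and lower bounds meet at 1, so that is the treewidth.

1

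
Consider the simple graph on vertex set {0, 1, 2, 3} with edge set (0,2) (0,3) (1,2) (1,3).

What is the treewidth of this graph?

A width-2 tree decomposition is:
Bags: B1 = {0, 1, 2}  B2 = {0, 1, 3}
Tree: B1–B2
Every bag has size at most 3, so the width is 3 − 1 = 2 and tw(G) ≤ 2. For the lower bound, G contains the cycle 0–2–1–3–0, so G is not a forest; only forests have treewidth ≤ 1, hence tw(G) ≥ 2. Combining the bounds, tw(G) = 2.

2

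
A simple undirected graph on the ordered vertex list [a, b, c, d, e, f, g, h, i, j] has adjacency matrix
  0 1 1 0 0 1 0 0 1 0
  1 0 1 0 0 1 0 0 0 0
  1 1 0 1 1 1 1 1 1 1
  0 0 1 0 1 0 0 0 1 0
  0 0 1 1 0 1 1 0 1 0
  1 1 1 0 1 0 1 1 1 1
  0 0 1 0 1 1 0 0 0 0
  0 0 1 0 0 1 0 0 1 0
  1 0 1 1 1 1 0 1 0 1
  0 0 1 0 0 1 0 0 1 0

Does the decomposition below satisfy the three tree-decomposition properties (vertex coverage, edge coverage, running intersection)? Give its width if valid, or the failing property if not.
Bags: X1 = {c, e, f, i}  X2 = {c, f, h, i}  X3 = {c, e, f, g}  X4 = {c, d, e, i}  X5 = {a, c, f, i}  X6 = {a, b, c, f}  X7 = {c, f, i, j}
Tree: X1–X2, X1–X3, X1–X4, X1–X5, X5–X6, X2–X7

Checking the three conditions: (i) the bags cover all of {a, b, c, d, e, f, g, h, i, j}; (ii) for each edge, some bag contains both endpoints; (iii) the bags containing any fixed vertex form a subtree. All hold, so the decomposition is valid with width 4 − 1 = 3.

Yes; width 3.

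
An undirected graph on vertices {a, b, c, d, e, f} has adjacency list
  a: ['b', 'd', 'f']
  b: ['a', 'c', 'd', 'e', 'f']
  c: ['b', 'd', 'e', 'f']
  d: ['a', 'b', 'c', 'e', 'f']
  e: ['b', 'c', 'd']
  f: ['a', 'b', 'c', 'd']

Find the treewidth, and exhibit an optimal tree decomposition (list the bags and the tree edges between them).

Each bag holds 4 vertices, so the decomposition has width 3, which upper-bounds the treewidth. For the lower bound, the 4 vertices {b, c, d, e} are pairwise adjacent, and any tree decomposition puts a clique entirely inside one bag — forcing width ≥ 3. Therefore the treewidth is 3.

Treewidth 3.
One such decomposition:
Bags: B1 = {a, b, d, f}  B2 = {b, c, d, f}  B3 = {b, c, d, e}
Tree: B1–B2, B2–B3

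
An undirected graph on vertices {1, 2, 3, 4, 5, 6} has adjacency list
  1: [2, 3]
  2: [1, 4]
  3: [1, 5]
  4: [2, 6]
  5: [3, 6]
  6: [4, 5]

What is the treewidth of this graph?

A width-2 tree decomposition is:
Bags: B1 = {1, 3, 5}  B2 = {1, 2, 5}  B3 = {2, 4, 5}  B4 = {4, 5, 6}
Tree: B1–B2, B2–B3, B3–B4
Every bag has size at most 3, so the width is 3 − 1 = 2 and tw(G) ≤ 2. The edges 5–3–1–2–4–6–5 form a cycle, so G is not a tree and its treewidth is at least 2. The upper and lower bounds meet at 2, so that is the treewidth.

2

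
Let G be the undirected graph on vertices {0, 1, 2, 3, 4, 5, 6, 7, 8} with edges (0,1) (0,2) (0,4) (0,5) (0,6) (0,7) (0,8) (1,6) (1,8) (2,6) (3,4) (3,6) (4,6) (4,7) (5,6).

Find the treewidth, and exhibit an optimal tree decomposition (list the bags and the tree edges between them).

Each bag holds 3 vertices, so the decomposition has width 2, which upper-bounds the treewidth. For the lower bound, the 3 vertices {0, 1, 8} are pairwise adjacent, and any tree decomposition puts a clique entirely inside one bag — forcing width ≥ 2. Therefore the treewidth is 2.

Treewidth 2.
One such decomposition:
Bags: B1 = {0, 1, 8}  B2 = {0, 1, 6}  B3 = {0, 4, 6}  B4 = {3, 4, 6}  B5 = {0, 2, 6}  B6 = {0, 4, 7}  B7 = {0, 5, 6}
Tree: B1–B2, B2–B3, B3–B4, B3–B5, B3–B6, B3–B7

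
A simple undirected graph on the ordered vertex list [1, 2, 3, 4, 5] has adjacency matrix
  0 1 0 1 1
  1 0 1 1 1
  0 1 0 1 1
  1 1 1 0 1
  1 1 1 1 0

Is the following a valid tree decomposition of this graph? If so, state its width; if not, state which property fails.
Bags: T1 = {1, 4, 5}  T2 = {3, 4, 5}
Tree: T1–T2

No — vertex 2 appears in no bag.

A tree decomposition must satisfy three properties: every vertex lies in some bag; for every edge, both endpoints lie together in some bag; and for every vertex, the bags containing it form a connected subtree. Here vertex 2 appears in no bag, so the decomposition is invalid.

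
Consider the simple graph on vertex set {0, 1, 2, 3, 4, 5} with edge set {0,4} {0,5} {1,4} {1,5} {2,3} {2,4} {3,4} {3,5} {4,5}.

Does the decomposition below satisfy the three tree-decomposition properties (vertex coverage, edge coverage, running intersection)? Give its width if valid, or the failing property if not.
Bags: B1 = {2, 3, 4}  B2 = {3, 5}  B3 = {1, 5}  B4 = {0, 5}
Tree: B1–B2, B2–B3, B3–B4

A tree decomposition must satisfy three properties: every vertex lies in some bag; for every edge, both endpoints lie together in some bag; and for every vertex, the bags containing it form a connected subtree. Here edge (4,5) lies in no bag, so the decomposition is invalid.

No — edge (4,5) lies in no bag.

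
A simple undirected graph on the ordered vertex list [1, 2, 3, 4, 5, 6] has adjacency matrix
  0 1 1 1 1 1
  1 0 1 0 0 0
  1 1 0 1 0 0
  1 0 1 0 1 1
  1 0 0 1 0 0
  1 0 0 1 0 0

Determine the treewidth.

A width-2 tree decomposition is:
Bags: B1 = {1, 3, 4}  B2 = {1, 4, 6}  B3 = {1, 4, 5}  B4 = {1, 2, 3}
Tree: B1–B2, B1–B3, B1–B4
The largest bag has 3 vertices, giving width 2; this decomposition certifies tw(G) ≤ 2. Conversely, {1, 2, 3} is a clique of size 3, and the vertices of any clique must share a bag in every tree decomposition; so some bag has ≥ 3 vertices and tw(G) ≥ 2. Combining the bounds, tw(G) = 2.

2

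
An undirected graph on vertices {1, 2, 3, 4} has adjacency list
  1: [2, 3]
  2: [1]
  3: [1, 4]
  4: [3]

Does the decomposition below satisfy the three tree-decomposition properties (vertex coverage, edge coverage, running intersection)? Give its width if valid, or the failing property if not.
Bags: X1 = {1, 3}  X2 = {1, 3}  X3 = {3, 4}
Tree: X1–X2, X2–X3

No — vertex 2 appears in no bag.

A tree decomposition must satisfy three properties: every vertex lies in some bag; for every edge, both endpoints lie together in some bag; and for every vertex, the bags containing it form a connected subtree. Here vertex 2 appears in no bag, so the decomposition is invalid.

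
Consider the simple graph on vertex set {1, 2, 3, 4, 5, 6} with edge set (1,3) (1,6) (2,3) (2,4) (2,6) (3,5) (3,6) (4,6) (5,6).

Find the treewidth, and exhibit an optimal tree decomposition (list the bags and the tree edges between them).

Each bag holds 3 vertices, so the decomposition has width 2, which upper-bounds the treewidth. For the lower bound, the 3 vertices {1, 3, 6} are pairwise adjacent, and any tree decomposition puts a clique entirely inside one bag — forcing width ≥ 2. The upper and lower bounds meet at 2, so that is the treewidth.

Treewidth 2.
One such decomposition:
Bags: B1 = {2, 3, 6}  B2 = {3, 5, 6}  B3 = {1, 3, 6}  B4 = {2, 4, 6}
Tree: B1–B2, B1–B3, B1–B4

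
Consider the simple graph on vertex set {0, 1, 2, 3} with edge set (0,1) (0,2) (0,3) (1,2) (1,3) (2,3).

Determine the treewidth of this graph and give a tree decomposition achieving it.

With just one bag of size 4, the width is 4 − 1 = 3, so tw(G) ≤ 3. For the lower bound, the 4 vertices {0, 1, 2, 3} are pairwise adjacent, and any tree decomposition puts a clique entirely inside one bag — forcing width ≥ 3. Hence tw(G) = 3 exactly.

Treewidth 3.
One such decomposition:
Bags: B1 = {0, 1, 2, 3}
Tree: (single bag)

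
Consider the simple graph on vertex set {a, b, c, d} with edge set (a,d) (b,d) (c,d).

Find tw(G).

1

A width-1 tree decomposition is:
Bags: B1 = {b, d}  B2 = {c, d}  B3 = {a, d}
Tree: B1–B2, B2–B3
Every bag has size at most 2, so the width is 2 − 1 = 1 and tw(G) ≤ 1. Since G has at least one edge (e.g. b–d), it is not an edgeless graph, so tw(G) ≥ 1. Combining the bounds, tw(G) = 1.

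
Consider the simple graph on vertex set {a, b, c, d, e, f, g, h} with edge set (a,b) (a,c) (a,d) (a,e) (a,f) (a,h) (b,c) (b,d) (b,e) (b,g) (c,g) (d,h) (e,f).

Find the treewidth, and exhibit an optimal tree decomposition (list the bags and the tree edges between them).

Treewidth 2.
Bags: B1 = {a, b, d}  B2 = {a, b, c}  B3 = {a, b, e}  B4 = {b, c, g}  B5 = {a, d, h}  B6 = {a, e, f}
Tree: B1–B2, B2–B3, B2–B4, B1–B5, B3–B6

The largest bag has 3 vertices, giving width 2; this decomposition certifies tw(G) ≤ 2. On the other hand G contains the 3-clique {b, c, g}. A clique must lie in a single bag of any decomposition, so no decomposition can have width below 2. Hence tw(G) = 2 exactly.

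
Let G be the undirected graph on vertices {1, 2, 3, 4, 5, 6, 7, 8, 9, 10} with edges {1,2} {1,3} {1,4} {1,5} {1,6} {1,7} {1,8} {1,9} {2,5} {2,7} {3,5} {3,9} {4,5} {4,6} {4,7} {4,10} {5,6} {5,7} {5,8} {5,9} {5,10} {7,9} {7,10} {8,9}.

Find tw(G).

3

A width-3 tree decomposition is:
Bags: B1 = {1, 4, 5, 7}  B2 = {1, 5, 7, 9}  B3 = {1, 5, 8, 9}  B4 = {1, 4, 5, 6}  B5 = {1, 3, 5, 9}  B6 = {4, 5, 7, 10}  B7 = {1, 2, 5, 7}
Tree: B1–B2, B2–B3, B1–B4, B2–B5, B1–B6, B1–B7
Each bag holds 4 vertices, so the decomposition has width 3, which upper-bounds the treewidth. On the other hand G contains the 4-clique {1, 5, 8, 9}. A clique must lie in a single bag of any decomposition, so no decomposition can have width below 3. Therefore the treewidth is 3.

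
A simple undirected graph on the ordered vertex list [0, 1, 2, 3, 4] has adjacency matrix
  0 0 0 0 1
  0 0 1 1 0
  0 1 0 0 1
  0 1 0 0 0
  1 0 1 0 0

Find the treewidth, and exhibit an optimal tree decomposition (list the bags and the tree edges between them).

The largest bag has 2 vertices, giving width 1; this decomposition certifies tw(G) ≤ 1. G has an edge, so its treewidth is at least 1. Therefore the treewidth is 1.

Treewidth 1.
One such decomposition:
Bags: B1 = {0, 4}  B2 = {2, 4}  B3 = {1, 2}  B4 = {1, 3}
Tree: B1–B2, B2–B3, B3–B4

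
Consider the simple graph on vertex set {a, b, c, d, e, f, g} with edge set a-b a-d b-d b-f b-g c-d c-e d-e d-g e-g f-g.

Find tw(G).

2

A width-2 tree decomposition is:
Bags: B1 = {c, d, e}  B2 = {d, e, g}  B3 = {b, d, g}  B4 = {a, b, d}  B5 = {b, f, g}
Tree: B1–B2, B2–B3, B3–B4, B3–B5
Every bag has size at most 3, so the width is 3 − 1 = 2 and tw(G) ≤ 2. On the other hand G contains the 3-clique {d, e, g}. A clique must lie in a single bag of any decomposition, so no decomposition can have width below 2. The upper and lower bounds meet at 2, so that is the treewidth.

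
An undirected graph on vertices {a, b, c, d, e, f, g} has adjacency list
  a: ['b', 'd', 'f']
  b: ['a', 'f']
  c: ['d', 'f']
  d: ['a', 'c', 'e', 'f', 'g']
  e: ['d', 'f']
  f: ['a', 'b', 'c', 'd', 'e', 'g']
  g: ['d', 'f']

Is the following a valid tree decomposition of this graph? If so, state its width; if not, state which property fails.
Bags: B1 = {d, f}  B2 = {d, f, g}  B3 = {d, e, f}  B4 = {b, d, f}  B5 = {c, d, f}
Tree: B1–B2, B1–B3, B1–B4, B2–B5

A tree decomposition must satisfy three properties: every vertex lies in some bag; for every edge, both endpoints lie together in some bag; and for every vertex, the bags containing it form a connected subtree. Here vertex a appears in no bag, so the decomposition is invalid.

No — vertex a appears in no bag.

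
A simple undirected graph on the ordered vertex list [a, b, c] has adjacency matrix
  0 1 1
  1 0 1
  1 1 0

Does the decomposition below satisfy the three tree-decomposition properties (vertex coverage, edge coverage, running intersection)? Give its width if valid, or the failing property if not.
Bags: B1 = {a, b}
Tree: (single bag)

A tree decomposition must satisfy three properties: every vertex lies in some bag; for every edge, both endpoints lie together in some bag; and for every vertex, the bags containing it form a connected subtree. Here vertex c appears in no bag, so the decomposition is invalid.

No — vertex c appears in no bag.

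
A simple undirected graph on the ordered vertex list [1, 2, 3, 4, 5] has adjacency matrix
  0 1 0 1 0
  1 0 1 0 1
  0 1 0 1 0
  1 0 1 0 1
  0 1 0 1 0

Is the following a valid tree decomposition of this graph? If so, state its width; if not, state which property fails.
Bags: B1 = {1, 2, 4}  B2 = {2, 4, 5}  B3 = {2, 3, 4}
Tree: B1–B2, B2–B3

Yes; width 2.

Vertex coverage: the bags together contain {1, 2, 3, 4, 5}, the full vertex set. Edge coverage: each edge of G has both endpoints in at least one bag. Running intersection: for every vertex, the bags containing it form a connected subtree. All three properties hold, so this is a valid tree decomposition of width max|bag| − 1 = 2, and hence tw(G) ≤ 2.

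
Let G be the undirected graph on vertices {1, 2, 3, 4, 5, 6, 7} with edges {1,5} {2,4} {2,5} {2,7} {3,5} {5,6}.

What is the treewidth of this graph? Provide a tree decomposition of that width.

Each bag holds 2 vertices, so the decomposition has width 1, which upper-bounds the treewidth. G has an edge, so its treewidth is at least 1. Hence tw(G) = 1 exactly.

Treewidth 1.
One optimal decomposition is:
Bags: B1 = {2, 4}  B2 = {2, 7}  B3 = {2, 5}  B4 = {3, 5}  B5 = {5, 6}  B6 = {1, 5}
Tree: B1–B2, B2–B3, B3–B4, B3–B5, B5–B6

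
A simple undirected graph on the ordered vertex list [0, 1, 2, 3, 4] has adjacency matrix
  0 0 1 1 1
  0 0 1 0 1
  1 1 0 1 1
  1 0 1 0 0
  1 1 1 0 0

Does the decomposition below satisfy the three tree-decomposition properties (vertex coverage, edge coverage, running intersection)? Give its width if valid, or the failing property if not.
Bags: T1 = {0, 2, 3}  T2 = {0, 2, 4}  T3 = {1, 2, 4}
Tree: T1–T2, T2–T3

Checking the three conditions: (i) the bags cover all of {0, 1, 2, 3, 4}; (ii) for each edge, some bag contains both endpoints; (iii) the bags containing any fixed vertex form a subtree. All hold, so the decomposition is valid with width 3 − 1 = 2.

Yes; width 2.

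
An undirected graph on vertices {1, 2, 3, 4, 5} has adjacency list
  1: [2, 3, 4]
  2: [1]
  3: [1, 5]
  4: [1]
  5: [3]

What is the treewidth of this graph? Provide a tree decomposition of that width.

Every bag has size at most 2, so the width is 2 − 1 = 1 and tw(G) ≤ 1. Any graph with an edge has treewidth ≥ 1, and G has the edge 2–1. Therefore the treewidth is 1.

Treewidth 1.
One optimal decomposition is:
Bags: B1 = {1, 2}  B2 = {1, 3}  B3 = {1, 4}  B4 = {3, 5}
Tree: B1–B2, B2–B3, B2–B4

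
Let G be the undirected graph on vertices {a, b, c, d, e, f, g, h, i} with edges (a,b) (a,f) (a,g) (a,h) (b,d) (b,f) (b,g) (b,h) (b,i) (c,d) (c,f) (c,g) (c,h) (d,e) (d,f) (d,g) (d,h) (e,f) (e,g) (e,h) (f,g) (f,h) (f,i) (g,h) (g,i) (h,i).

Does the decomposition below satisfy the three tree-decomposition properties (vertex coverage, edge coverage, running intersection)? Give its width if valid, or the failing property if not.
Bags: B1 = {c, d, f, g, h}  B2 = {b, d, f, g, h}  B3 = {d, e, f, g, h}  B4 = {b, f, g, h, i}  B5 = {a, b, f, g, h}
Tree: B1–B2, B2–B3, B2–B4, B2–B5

Every vertex of G appears in some bag (union = {a, b, c, d, e, f, g, h, i}); every edge is covered by a bag; and for each vertex v the set of bags containing v is connected in the bag tree. The decomposition is therefore valid. The largest bag has 5 vertices, so the width is 4.

Yes; width 4.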